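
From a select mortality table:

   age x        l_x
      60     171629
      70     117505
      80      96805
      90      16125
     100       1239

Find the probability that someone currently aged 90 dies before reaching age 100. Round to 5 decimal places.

0.92316

P(die before 100 | alive at 90) = 1 − l_100/l_90 = 1 − 1239/16125 = (14886)/16125 = 0.923163.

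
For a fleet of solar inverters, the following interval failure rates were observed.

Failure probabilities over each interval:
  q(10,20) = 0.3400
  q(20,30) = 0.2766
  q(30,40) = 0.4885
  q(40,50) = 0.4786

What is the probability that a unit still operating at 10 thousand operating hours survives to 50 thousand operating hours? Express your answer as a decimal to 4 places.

P(survive 10→50) = (1 − 0.3400) × (1 − 0.2766) × (1 − 0.4885) × (1 − 0.4786).
= 0.6600 × 0.7234 × 0.5115 × 0.5214 = 0.127332.

0.1273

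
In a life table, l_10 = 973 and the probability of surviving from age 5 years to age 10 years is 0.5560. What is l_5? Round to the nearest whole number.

l_5 = l_10 / p = 973 / 0.5560 = 1750.

1750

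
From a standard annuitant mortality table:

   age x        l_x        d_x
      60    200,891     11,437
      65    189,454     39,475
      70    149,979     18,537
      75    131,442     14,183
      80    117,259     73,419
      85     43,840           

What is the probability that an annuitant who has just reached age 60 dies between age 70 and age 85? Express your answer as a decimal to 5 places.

We want 10|15q60 = (l_70 − l_85)/l_60.
This is the probability of reaching 70 but not 85, conditional on being alive at 60: (l_70 − l_85) / l_60.
= (149,979 − 43,840) / 200,891 = 106,139 / 200,891 = 0.528341.

0.52834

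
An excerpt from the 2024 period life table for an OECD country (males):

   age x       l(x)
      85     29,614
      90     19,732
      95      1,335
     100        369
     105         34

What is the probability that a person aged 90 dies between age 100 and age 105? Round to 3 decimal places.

This is the probability of reaching 100 but not 105, conditional on being alive at 90: (l(100) − l(105)) / l(90).
= (369 − 34) / 19,732 = 335 / 19,732 = 0.016977.

0.017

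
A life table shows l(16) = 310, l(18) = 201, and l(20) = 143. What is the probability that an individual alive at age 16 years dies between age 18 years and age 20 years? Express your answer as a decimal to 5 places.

0.18710

This is the probability of reaching 18 but not 20, conditional on being alive at 16: (l(18) − l(20)) / l(16).
= (201 − 143) / 310 = 58 / 310 = 0.187097.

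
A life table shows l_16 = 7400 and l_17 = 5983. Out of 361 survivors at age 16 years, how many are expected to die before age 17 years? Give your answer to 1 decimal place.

The relevant probability is 1 − 5983/7400 = 0.191486.
Expected number = 361 × 0.191486 = 69.1.

69.1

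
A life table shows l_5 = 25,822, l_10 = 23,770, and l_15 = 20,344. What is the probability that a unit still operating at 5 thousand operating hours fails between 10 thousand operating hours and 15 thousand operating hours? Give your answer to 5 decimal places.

This is the probability of reaching 10 but not 15, conditional on being operational at 5: (l_10 − l_15) / l_5.
= (23,770 − 20,344) / 25,822 = 3,426 / 25,822 = 0.132678.

0.13268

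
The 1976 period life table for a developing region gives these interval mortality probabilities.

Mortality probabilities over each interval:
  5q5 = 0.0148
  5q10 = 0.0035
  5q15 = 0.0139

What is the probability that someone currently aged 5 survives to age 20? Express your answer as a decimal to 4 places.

0.9681

15p5 = (1 − 0.0148) × (1 − 0.0035) × (1 − 0.0139).
= 0.9852 × 0.9965 × 0.9861 = 0.968105.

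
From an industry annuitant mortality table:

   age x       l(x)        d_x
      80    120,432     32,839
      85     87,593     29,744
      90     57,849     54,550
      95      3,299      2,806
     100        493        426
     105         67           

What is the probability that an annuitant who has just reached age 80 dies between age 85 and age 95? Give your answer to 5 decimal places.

This is the probability of reaching 85 but not 95, conditional on being alive at 80: (l(85) − l(95)) / l(80).
= (87,593 − 3,299) / 120,432 = 84,294 / 120,432 = 0.699930.

0.69993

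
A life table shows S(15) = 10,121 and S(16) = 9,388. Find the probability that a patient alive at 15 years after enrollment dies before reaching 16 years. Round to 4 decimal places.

P(die before 16 | alive at 15) = 1 − S(16)/S(15) = 1 − 9,388/10,121 = (733)/10,121 = 0.072424.

0.0724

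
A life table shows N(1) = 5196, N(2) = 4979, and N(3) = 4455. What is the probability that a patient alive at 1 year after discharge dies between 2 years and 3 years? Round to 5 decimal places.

This is the probability of reaching 2 but not 3, conditional on being alive at 1: (N(2) − N(3)) / N(1).
= (4979 − 4455) / 5196 = 524 / 5196 = 0.100847.

0.10085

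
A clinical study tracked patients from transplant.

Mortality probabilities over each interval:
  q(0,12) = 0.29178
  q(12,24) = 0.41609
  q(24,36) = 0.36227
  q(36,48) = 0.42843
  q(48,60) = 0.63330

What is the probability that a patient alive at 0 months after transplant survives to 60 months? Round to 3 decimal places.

P(survive 0→60) = (1 − 0.29178) × (1 − 0.41609) × (1 − 0.36227) × (1 − 0.42843) × (1 − 0.63330).
= 0.70822 × 0.58391 × 0.63773 × 0.57157 × 0.36670 = 0.055275.

0.055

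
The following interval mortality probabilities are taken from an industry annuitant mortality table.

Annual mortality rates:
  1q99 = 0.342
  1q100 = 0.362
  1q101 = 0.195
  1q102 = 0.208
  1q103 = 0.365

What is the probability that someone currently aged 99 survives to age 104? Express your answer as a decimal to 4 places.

Chaining the interval survival probabilities: (1 − 0.342) × (1 − 0.362) × (1 − 0.195) × (1 − 0.208) × (1 − 0.365).
= 0.658 × 0.638 × 0.805 × 0.792 × 0.635 = 0.169958.

0.1700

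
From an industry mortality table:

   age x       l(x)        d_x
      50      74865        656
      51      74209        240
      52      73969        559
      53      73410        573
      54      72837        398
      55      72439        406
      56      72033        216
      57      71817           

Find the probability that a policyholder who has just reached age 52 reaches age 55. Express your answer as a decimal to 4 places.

0.9793

The conditional survival probability is l(55)/l(52) = 72439/73969 = 0.979316.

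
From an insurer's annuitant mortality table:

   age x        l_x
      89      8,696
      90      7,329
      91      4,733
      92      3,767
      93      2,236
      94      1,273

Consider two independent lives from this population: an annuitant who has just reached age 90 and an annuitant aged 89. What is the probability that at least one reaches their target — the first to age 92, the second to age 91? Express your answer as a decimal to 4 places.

0.7785

p₁ = l_92/l_90 = 3,767/7,329 = 0.513986; p₂ = l_91/l_89 = 4,733/8,696 = 0.544273.
P(at least one) = 1 − (1−p₁)(1−p₂) = 1 − 0.486014 × 0.455727 = 0.778510.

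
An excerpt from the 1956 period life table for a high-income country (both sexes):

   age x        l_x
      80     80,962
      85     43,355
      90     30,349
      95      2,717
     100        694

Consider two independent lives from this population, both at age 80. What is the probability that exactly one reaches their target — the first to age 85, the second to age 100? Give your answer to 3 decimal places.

0.535

p₁ = l_85/l_80 = 43,355/80,962 = 0.535498; p₂ = l_100/l_80 = 694/80,962 = 0.008572.
P(exactly one) = p₁(1−p₂) + (1−p₁)p₂ = 0.530908 + 0.003982 = 0.534889.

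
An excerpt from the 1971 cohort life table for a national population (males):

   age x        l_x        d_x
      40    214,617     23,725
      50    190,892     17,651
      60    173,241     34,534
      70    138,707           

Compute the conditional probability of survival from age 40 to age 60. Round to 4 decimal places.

0.8072

We want 20p40 = l_60/l_40.
The conditional survival probability is l_60/l_40 = 173,241/214,617 = 0.807210.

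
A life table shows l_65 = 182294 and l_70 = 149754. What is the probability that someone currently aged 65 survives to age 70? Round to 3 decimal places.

We want 5p65 = l_70/l_65.
The conditional survival probability is l_70/l_65 = 149754/182294 = 0.821497.

0.821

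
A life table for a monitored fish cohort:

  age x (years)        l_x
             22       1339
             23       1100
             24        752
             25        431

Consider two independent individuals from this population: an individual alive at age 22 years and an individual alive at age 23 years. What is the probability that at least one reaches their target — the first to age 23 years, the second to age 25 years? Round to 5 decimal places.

p₁ = l_23/l_22 = 1100/1339 = 0.821509; p₂ = l_25/l_23 = 431/1100 = 0.391818.
P(at least one) = 1 − (1−p₁)(1−p₂) = 1 − 0.178491 × 0.608182 = 0.891445.

0.89144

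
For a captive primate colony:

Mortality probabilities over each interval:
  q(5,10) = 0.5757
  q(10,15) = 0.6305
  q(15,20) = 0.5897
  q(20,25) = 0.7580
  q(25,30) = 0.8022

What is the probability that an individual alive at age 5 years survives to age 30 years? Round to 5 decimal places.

The overall survival probability is (1 − 0.5757) × (1 − 0.6305) × (1 − 0.5897) × (1 − 0.7580) × (1 − 0.8022).
= 0.4243 × 0.3695 × 0.4103 × 0.2420 × 0.1978 = 0.003079.

0.00308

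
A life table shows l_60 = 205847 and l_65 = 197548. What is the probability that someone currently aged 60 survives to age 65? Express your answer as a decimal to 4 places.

0.9597

We want 5p60 = l_65/l_60.
The conditional survival probability is l_65/l_60 = 197548/205847 = 0.959684.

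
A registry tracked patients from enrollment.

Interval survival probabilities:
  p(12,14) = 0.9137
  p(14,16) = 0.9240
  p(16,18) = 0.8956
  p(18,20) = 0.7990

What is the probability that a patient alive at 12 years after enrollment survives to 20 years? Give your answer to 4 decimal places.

Chaining the interval survival probabilities: 0.9137 × 0.9240 × 0.8956 × 0.7990.
= 0.604138.

0.6041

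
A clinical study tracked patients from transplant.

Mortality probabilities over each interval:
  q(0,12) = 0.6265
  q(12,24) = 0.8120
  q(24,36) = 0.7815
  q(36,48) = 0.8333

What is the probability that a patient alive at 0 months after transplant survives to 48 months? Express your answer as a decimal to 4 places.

0.0026

Chaining the interval survival probabilities: (1 − 0.6265) × (1 − 0.8120) × (1 − 0.7815) × (1 − 0.8333).
= 0.3735 × 0.1880 × 0.2185 × 0.1667 = 0.002558.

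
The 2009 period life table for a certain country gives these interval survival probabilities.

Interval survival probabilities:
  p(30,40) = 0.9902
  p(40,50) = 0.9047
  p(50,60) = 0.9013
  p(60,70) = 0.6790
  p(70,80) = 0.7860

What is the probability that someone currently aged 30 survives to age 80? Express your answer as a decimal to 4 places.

0.4309

Chaining the interval survival probabilities: 0.9902 × 0.9047 × 0.9013 × 0.6790 × 0.7860.
= 0.430913.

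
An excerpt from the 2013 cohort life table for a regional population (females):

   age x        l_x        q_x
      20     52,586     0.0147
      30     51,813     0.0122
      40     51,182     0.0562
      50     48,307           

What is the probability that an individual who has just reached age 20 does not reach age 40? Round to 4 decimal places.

0.0267

P(die before 40 | alive at 20) = 1 − l_40/l_20 = 1 − 51,182/52,586 = (1,404)/52,586 = 0.026699.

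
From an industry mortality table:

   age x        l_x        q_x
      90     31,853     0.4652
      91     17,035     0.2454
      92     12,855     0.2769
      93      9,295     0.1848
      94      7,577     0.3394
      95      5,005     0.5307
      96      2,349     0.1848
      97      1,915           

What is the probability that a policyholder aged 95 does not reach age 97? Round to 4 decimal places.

P(die before 97 | alive at 95) = 1 − l_97/l_95 = 1 − 1,915/5,005 = (3,090)/5,005 = 0.617383.

0.6174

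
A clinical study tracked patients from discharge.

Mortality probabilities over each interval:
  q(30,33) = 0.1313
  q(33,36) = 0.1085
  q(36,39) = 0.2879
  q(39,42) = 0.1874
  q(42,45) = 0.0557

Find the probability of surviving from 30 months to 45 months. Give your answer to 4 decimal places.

Survival from 30 to 45 is the product of surviving each interval: (1 − 0.1313) × (1 − 0.1085) × (1 − 0.2879) × (1 − 0.1874) × (1 − 0.0557).
= 0.8687 × 0.8915 × 0.7121 × 0.8126 × 0.9443 = 0.423174.

0.4232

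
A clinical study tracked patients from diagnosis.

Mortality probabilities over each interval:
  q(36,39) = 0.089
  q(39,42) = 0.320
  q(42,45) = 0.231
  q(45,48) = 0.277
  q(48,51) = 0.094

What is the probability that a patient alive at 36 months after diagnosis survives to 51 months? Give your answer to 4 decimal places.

0.3120

Survival from 36 to 51 is the product of surviving each interval: (1 − 0.089) × (1 − 0.320) × (1 − 0.231) × (1 − 0.277) × (1 − 0.094).
= 0.911 × 0.680 × 0.769 × 0.723 × 0.906 = 0.312047.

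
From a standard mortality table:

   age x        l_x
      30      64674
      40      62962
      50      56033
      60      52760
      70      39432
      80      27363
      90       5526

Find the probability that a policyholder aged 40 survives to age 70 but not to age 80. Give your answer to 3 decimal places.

0.192

We want 30|10q40 = (l_70 − l_80)/l_40.
This is the probability of reaching 70 but not 80, conditional on being alive at 40: (l_70 − l_80) / l_40.
= (39432 − 27363) / 62962 = 12069 / 62962 = 0.191687.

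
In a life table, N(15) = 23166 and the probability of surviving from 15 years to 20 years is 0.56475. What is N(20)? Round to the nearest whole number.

N(20) = N(15) × p = 23166 × 0.56475 = 13083.

13083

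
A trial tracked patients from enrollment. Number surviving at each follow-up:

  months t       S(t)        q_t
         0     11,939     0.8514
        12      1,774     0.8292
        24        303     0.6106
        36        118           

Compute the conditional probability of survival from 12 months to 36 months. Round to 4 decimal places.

0.0665

The conditional survival probability is S(36)/S(12) = 118/1,774 = 0.066516.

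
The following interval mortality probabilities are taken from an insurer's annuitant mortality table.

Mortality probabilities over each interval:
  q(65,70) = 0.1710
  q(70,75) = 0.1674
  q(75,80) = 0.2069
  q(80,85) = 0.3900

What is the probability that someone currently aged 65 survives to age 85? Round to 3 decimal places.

0.334

Chaining the interval survival probabilities: (1 − 0.1710) × (1 − 0.1674) × (1 − 0.2069) × (1 − 0.3900).
= 0.8290 × 0.8326 × 0.7931 × 0.6100 = 0.333925.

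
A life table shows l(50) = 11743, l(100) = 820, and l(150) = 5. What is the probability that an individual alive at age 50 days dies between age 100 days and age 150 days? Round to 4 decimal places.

This is the probability of reaching 100 but not 150, conditional on being alive at 50: (l(100) − l(150)) / l(50).
= (820 − 5) / 11743 = 815 / 11743 = 0.069403.

0.0694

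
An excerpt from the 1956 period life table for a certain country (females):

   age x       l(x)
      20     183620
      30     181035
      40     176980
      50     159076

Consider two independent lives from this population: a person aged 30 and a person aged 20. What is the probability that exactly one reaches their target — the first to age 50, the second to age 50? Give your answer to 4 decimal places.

p₁ = l(50)/l(30) = 159076/181035 = 0.878703; p₂ = l(50)/l(20) = 159076/183620 = 0.866333.
P(exactly one) = p₁(1−p₂) + (1−p₁)p₂ = 0.117454 + 0.105084 = 0.222537.

0.2225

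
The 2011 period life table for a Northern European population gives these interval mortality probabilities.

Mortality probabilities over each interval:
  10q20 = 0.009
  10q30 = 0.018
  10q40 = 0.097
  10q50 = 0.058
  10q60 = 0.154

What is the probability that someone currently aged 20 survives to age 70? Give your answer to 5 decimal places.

Survival from 20 to 70 is the product of surviving each interval: (1 − 0.009) × (1 − 0.018) × (1 − 0.097) × (1 − 0.058) × (1 − 0.154).
= 0.991 × 0.982 × 0.903 × 0.942 × 0.846 = 0.700316.

0.70032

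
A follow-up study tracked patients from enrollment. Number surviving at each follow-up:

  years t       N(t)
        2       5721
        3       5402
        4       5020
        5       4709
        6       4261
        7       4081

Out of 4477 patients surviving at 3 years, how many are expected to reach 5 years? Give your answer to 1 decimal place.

The relevant probability is 4709/5402 = 0.871714.
Expected number = 4477 × 0.871714 = 3902.7.

3902.7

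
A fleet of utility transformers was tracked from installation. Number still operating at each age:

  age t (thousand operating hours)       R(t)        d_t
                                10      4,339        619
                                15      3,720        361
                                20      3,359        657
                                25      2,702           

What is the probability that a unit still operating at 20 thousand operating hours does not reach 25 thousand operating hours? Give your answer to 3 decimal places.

P(fail before 25 | operational at 20) = 1 − R(25)/R(20) = 1 − 2,702/3,359 = (657)/3,359 = 0.195594.

0.196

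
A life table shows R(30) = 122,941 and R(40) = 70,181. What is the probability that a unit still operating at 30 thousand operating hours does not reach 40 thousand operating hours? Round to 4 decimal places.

P(fail before 40 | operational at 30) = 1 − R(40)/R(30) = 1 − 70,181/122,941 = (52,760)/122,941 = 0.429149.

0.4291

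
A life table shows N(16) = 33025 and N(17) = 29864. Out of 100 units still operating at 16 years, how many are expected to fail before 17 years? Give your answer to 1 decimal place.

9.6

The relevant probability is 1 − 29864/33025 = 0.095715.
Expected number = 100 × 0.095715 = 9.6.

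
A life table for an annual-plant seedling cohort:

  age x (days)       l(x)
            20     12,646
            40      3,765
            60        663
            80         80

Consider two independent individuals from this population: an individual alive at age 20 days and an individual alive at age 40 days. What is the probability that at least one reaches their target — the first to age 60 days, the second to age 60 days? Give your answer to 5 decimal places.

p₁ = l(60)/l(20) = 663/12,646 = 0.052428; p₂ = l(60)/l(40) = 663/3,765 = 0.176096.
P(at least one) = 1 − (1−p₁)(1−p₂) = 1 − 0.947572 × 0.823904 = 0.219292.

0.21929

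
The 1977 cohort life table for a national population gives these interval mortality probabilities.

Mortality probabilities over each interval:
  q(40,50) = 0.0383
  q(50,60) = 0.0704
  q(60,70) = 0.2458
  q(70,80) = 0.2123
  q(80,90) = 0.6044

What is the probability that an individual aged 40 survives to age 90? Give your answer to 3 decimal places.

Survival from 40 to 90 is the product of surviving each interval: (1 − 0.0383) × (1 − 0.0704) × (1 − 0.2458) × (1 − 0.2123) × (1 − 0.6044).
= 0.9617 × 0.9296 × 0.7542 × 0.7877 × 0.3956 = 0.210106.

0.210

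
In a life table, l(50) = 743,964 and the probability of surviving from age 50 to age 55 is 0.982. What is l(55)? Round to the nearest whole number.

730573

l(55) = l(50) × p = 743,964 × 0.982 = 730573.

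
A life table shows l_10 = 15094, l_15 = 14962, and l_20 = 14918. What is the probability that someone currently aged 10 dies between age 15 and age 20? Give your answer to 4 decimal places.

We want 5|5q10 = (l_15 − l_20)/l_10.
This is the probability of reaching 15 but not 20, conditional on being alive at 10: (l_15 − l_20) / l_10.
= (14962 − 14918) / 15094 = 44 / 15094 = 0.002915.

0.0029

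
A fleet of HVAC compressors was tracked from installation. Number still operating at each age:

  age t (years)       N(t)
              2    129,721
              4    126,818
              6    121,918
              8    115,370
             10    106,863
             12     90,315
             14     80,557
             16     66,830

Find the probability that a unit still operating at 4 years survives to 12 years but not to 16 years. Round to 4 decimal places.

This is the probability of reaching 12 but not 16, conditional on being operational at 4: (N(12) − N(16)) / N(4).
= (90,315 − 66,830) / 126,818 = 23,485 / 126,818 = 0.185187.

0.1852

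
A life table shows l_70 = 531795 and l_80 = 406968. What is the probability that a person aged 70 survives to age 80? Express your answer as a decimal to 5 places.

The conditional survival probability is l_80/l_70 = 406968/531795 = 0.765272.

0.76527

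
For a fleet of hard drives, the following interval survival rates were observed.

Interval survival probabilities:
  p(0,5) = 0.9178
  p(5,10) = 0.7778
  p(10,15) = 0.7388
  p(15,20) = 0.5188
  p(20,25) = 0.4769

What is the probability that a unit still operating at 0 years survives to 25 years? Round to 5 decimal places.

0.13049

The overall survival probability is 0.9178 × 0.7778 × 0.7388 × 0.5188 × 0.4769.
= 0.130488.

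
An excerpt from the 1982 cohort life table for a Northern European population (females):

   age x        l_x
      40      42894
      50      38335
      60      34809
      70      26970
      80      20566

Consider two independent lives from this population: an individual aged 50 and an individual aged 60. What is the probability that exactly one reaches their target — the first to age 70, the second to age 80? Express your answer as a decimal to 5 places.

0.46303

p₁ = l_70/l_50 = 26970/38335 = 0.703535; p₂ = l_80/l_60 = 20566/34809 = 0.590824.
P(exactly one) = p₁(1−p₂) + (1−p₁)p₂ = 0.287870 + 0.175159 = 0.463028.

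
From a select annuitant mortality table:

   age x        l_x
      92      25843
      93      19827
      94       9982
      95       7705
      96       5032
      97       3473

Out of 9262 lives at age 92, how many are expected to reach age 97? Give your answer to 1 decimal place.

1244.7

The relevant probability is 3473/25843 = 0.134388.
Expected number = 9262 × 0.134388 = 1244.7.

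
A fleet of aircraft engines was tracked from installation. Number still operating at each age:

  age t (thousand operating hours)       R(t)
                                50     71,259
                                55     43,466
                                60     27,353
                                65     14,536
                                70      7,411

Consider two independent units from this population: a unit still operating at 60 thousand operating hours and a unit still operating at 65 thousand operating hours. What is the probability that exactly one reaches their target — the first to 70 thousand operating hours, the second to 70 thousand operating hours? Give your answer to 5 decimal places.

0.50451

p₁ = R(70)/R(60) = 7,411/27,353 = 0.270939; p₂ = R(70)/R(65) = 7,411/14,536 = 0.509838.
P(exactly one) = p₁(1−p₂) + (1−p₁)p₂ = 0.132804 + 0.371703 = 0.504507.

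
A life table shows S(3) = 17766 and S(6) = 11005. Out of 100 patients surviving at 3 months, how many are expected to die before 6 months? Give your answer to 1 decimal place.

38.1

The relevant probability is 1 − 11005/17766 = 0.380558.
Expected number = 100 × 0.380558 = 38.1.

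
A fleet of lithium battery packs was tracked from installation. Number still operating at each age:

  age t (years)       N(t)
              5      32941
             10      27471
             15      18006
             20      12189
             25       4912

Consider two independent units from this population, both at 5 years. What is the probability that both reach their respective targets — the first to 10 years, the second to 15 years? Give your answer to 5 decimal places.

p₁ = N(10)/N(5) = 27471/32941 = 0.833946; p₂ = N(15)/N(5) = 18006/32941 = 0.546614.
P(both) = p₁ × p₂ = 0.833946 × 0.546614 = 0.455847.

0.45585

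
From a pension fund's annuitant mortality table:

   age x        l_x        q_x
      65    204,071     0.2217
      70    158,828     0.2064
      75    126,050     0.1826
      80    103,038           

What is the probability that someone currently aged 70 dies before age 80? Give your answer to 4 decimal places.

0.3513

P(die before 80 | alive at 70) = 1 − l_80/l_70 = 1 − 103,038/158,828 = (55,790)/158,828 = 0.351260.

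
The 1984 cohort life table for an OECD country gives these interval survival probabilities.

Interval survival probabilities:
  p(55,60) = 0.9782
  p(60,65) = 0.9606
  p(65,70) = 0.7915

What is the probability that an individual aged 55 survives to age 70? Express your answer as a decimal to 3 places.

Survival from 55 to 70 is the product of surviving each interval: 0.9782 × 0.9606 × 0.7915.
= 0.743740.

0.744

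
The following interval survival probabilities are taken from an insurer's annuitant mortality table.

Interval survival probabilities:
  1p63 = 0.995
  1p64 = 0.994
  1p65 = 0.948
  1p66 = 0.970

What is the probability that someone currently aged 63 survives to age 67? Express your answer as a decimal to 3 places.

Chaining the interval survival probabilities: 0.995 × 0.994 × 0.948 × 0.970.
= 0.909472.

0.909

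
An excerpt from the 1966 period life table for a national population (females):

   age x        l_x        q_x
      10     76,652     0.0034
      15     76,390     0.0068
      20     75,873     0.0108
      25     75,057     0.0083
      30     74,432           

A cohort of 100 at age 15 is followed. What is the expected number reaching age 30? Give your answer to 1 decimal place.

97.4

The relevant probability is 74,432/76,390 = 0.974368.
Expected number = 100 × 0.974368 = 97.4.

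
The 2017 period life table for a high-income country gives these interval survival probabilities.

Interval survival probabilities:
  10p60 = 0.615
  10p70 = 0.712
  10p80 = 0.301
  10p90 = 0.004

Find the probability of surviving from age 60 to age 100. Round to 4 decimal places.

0.0005

Survival from 60 to 100 is the product of surviving each interval: 0.615 × 0.712 × 0.301 × 0.004.
= 0.000527.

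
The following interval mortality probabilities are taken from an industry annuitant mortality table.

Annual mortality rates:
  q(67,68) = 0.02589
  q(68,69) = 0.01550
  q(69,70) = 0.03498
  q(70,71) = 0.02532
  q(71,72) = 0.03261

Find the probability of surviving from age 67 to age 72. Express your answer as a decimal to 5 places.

0.87262

The overall survival probability is (1 − 0.02589) × (1 − 0.01550) × (1 − 0.03498) × (1 − 0.02532) × (1 − 0.03261).
= 0.97411 × 0.98450 × 0.96502 × 0.97468 × 0.96739 = 0.872617.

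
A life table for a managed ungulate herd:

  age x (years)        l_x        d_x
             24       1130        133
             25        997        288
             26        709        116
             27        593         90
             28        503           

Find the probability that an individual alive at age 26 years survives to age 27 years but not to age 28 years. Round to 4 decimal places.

This is the probability of reaching 27 but not 28, conditional on being alive at 26: (l_27 − l_28) / l_26.
= (593 − 503) / 709 = 90 / 709 = 0.126939.

0.1269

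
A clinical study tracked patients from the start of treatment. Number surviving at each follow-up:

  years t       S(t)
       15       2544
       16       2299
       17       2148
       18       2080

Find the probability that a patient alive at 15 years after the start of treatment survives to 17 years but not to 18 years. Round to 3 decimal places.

This is the probability of reaching 17 but not 18, conditional on being alive at 15: (S(17) − S(18)) / S(15).
= (2148 − 2080) / 2544 = 68 / 2544 = 0.026730.

0.027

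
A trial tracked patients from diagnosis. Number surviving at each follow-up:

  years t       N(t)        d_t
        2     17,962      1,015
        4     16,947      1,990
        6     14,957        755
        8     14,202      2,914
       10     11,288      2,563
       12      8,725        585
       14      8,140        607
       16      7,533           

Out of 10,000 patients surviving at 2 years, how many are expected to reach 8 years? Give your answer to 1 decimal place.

The relevant probability is 14,202/17,962 = 0.790669.
Expected number = 10,000 × 0.790669 = 7906.7.

7906.7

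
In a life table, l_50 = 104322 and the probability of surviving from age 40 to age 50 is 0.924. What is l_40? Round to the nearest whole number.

l_40 = l_50 / p = 104322 / 0.924 = 112903.

112903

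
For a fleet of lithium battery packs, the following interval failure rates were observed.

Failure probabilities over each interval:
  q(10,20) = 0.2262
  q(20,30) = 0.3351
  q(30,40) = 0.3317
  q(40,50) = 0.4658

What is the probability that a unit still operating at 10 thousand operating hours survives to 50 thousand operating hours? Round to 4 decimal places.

0.1837

Survival from 10 to 50 is the product of surviving each interval: (1 − 0.2262) × (1 − 0.3351) × (1 − 0.3317) × (1 − 0.4658).
= 0.7738 × 0.6649 × 0.6683 × 0.5342 = 0.183679.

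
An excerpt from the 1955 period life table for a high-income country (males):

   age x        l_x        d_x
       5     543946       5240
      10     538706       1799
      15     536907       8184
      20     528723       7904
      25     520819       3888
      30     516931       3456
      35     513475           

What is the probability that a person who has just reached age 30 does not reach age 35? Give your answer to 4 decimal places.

P(die before 35 | alive at 30) = 1 − l_35/l_30 = 1 − 513475/516931 = (3456)/516931 = 0.006686.

0.0067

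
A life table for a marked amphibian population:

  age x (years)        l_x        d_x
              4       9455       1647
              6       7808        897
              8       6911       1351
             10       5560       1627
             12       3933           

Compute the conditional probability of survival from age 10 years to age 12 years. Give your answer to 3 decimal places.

The conditional survival probability is l_12/l_10 = 3933/5560 = 0.707374.

0.707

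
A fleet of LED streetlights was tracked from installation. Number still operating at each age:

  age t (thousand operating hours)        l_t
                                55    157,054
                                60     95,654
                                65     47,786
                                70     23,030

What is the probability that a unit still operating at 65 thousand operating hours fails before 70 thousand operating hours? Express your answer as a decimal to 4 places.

0.5181

P(fail before 70 | operational at 65) = 1 − l_70/l_65 = 1 − 23,030/47,786 = (24,756)/47,786 = 0.518060.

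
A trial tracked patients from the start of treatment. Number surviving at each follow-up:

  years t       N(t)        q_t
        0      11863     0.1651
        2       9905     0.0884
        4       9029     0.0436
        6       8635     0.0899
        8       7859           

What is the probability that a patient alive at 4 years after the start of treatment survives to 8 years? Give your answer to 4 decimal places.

The conditional survival probability is N(8)/N(4) = 7859/9029 = 0.870418.

0.8704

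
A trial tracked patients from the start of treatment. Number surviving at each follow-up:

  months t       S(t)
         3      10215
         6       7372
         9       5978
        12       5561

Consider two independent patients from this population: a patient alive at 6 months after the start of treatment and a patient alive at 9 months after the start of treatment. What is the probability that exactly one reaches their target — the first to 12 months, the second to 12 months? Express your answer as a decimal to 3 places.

p₁ = S(12)/S(6) = 5561/7372 = 0.754341; p₂ = S(12)/S(9) = 5561/5978 = 0.930244.
P(exactly one) = p₁(1−p₂) + (1−p₁)p₂ = 0.052620 + 0.228523 = 0.281143.

0.281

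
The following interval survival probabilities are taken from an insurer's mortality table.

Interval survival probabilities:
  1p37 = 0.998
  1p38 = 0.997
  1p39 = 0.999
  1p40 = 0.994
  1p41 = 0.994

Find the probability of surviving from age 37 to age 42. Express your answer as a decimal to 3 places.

Survival from 37 to 42 is the product of surviving each interval: 0.998 × 0.997 × 0.999 × 0.994 × 0.994.
= 0.982119.

0.982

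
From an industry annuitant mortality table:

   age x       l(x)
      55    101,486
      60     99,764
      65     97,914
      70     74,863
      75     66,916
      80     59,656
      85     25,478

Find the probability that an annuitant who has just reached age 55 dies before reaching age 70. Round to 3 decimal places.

0.262

P(die before 70 | alive at 55) = 1 − l(70)/l(55) = 1 − 74,863/101,486 = (26,623)/101,486 = 0.262332.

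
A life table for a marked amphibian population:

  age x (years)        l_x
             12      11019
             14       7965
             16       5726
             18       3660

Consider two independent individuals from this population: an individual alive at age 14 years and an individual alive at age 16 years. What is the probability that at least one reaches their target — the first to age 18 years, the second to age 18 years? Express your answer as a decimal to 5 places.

p₁ = l_18/l_14 = 3660/7965 = 0.459510; p₂ = l_18/l_16 = 3660/5726 = 0.639190.
P(at least one) = 1 − (1−p₁)(1−p₂) = 1 − 0.540490 × 0.360810 = 0.804986.

0.80499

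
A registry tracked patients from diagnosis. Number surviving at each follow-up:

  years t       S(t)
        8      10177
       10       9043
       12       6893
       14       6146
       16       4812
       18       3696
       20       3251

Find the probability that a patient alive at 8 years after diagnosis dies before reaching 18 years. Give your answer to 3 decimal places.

P(die before 18 | alive at 8) = 1 − S(18)/S(8) = 1 − 3696/10177 = (6481)/10177 = 0.636828.

0.637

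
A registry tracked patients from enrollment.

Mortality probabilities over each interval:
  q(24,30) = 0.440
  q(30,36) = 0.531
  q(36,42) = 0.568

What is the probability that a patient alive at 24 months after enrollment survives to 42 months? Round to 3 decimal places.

Survival from 24 to 42 is the product of surviving each interval: (1 − 0.440) × (1 − 0.531) × (1 − 0.568).
= 0.560 × 0.469 × 0.432 = 0.113460.

0.113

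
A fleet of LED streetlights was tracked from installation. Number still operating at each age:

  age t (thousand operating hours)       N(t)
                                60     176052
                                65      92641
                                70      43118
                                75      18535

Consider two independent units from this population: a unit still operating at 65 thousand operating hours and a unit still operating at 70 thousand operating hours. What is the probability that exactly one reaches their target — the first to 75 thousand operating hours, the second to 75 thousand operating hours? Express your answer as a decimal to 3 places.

0.458

p₁ = N(75)/N(65) = 18535/92641 = 0.200073; p₂ = N(75)/N(70) = 18535/43118 = 0.429867.
P(exactly one) = p₁(1−p₂) + (1−p₁)p₂ = 0.114068 + 0.343862 = 0.457930.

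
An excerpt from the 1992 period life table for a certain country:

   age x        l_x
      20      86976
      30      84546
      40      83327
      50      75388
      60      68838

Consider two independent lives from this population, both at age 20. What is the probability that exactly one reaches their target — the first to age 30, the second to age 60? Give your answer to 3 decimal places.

p₁ = l_30/l_20 = 84546/86976 = 0.972061; p₂ = l_60/l_20 = 68838/86976 = 0.791460.
P(exactly one) = p₁(1−p₂) + (1−p₁)p₂ = 0.202714 + 0.022113 = 0.224826.

0.225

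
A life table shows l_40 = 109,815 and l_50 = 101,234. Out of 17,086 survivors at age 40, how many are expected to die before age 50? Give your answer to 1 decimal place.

The relevant probability is 1 − 101,234/109,815 = 0.078141.
Expected number = 17,086 × 0.078141 = 1335.1.

1335.1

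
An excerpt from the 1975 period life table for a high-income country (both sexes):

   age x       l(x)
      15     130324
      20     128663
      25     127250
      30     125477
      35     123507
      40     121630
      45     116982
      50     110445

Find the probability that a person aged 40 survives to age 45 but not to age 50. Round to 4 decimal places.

This is the probability of reaching 45 but not 50, conditional on being alive at 40: (l(45) − l(50)) / l(40).
= (116982 − 110445) / 121630 = 6537 / 121630 = 0.053745.

0.0537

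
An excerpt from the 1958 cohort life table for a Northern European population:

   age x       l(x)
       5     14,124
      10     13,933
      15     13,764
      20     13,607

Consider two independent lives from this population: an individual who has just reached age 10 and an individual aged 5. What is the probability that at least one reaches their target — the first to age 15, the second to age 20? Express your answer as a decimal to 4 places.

0.9996

p₁ = l(15)/l(10) = 13,764/13,933 = 0.987871; p₂ = l(20)/l(5) = 13,607/14,124 = 0.963396.
P(at least one) = 1 − (1−p₁)(1−p₂) = 1 − 0.012129 × 0.036604 = 0.999556.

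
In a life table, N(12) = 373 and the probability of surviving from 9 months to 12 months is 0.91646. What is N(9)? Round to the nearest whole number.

N(9) = N(12) / p = 373 / 0.91646 = 407.

407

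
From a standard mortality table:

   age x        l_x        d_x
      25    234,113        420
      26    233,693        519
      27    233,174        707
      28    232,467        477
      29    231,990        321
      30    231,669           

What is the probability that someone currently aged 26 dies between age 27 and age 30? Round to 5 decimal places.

0.00644

We want 1|3q26 = (l_27 − l_30)/l_26.
This is the probability of reaching 27 but not 30, conditional on being alive at 26: (l_27 − l_30) / l_26.
= (233,174 − 231,669) / 233,693 = 1,505 / 233,693 = 0.006440.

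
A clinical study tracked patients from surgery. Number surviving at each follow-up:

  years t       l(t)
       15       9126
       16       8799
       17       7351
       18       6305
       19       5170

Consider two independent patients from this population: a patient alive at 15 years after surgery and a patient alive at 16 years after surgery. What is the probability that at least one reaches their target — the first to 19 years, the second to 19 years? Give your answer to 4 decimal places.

0.8212

p₁ = l(19)/l(15) = 5170/9126 = 0.566513; p₂ = l(19)/l(16) = 5170/8799 = 0.587567.
P(at least one) = 1 − (1−p₁)(1−p₂) = 1 − 0.433487 × 0.412433 = 0.821216.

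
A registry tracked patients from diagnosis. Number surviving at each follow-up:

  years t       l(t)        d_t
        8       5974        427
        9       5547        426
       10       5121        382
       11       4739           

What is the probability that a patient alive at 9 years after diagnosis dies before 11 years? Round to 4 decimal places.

P(die before 11 | alive at 9) = 1 − l(11)/l(9) = 1 − 4739/5547 = (808)/5547 = 0.145664.

0.1457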